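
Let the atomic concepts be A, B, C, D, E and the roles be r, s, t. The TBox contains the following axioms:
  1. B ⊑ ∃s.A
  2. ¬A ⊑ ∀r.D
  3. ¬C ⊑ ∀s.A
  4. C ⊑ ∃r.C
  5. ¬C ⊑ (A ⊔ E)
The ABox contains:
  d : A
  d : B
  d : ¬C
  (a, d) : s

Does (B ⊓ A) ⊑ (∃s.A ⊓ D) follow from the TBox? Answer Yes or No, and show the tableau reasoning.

No

1. (B ⊓ A) ⊑ (∃s.A ⊓ D)  ⇔  ((B ⊓ A) ⊓ (∀s.¬A ⊔ ¬D)) unsat w.r.t. T
   apply at x₀: B⊑∃s.A
   open: L(x₀) ⊇ {A, B, C, ¬D, ∃r.C, …} (+ ∃-successors)
2. Hence (B ⊓ A) ⊑ (∃s.A ⊓ D): not entailed.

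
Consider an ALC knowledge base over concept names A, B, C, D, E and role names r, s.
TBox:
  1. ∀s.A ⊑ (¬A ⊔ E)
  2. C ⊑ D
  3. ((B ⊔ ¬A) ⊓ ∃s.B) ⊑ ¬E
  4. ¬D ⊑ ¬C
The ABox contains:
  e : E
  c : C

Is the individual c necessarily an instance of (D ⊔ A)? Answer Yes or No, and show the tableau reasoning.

1. c : (D ⊔ A)?  L(c) = {C} ∪ {(¬D ⊓ ¬A)}
   clash {C, ¬C} at c — c ∈ (D ⊔ A)
2. Hence c : (D ⊔ A): entailed.

Yes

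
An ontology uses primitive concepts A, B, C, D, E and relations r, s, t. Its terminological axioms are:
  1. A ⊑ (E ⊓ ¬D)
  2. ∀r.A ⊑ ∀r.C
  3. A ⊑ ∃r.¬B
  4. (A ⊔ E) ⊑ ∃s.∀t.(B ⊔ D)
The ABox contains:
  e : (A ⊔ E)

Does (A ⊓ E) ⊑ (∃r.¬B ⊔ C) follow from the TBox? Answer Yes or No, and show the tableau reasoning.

1. (A ⊓ E) ⊑ (∃r.¬B ⊔ C)  ⇔  ((A ⊓ E) ⊓ (∀r.B ⊓ ¬C)) unsat w.r.t. T
   all branches close; clash {B, ¬B} at an ∃-successor
2. Hence (A ⊓ E) ⊑ (∃r.¬B ⊔ C): entailed.

Yes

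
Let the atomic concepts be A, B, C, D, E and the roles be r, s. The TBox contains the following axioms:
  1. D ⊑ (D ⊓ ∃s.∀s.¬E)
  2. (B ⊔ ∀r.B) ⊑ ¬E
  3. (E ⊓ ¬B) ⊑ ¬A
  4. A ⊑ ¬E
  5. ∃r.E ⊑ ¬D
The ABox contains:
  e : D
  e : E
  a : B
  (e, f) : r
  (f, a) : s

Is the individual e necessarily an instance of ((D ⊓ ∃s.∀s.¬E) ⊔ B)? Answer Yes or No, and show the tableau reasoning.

1. e : ((D ⊓ ∃s.∀s.¬E) ⊔ B)?  L(e) = {D, E} ∪ {((¬D ⊔ ∀s.∃s.E) ⊓ ¬B)}
   clash {E, ¬E} at e — e ∈ ((D ⊓ ∃s.∀s.¬E) ⊔ B)
2. Hence e : ((D ⊓ ∃s.∀s.¬E) ⊔ B): entailed.

Yes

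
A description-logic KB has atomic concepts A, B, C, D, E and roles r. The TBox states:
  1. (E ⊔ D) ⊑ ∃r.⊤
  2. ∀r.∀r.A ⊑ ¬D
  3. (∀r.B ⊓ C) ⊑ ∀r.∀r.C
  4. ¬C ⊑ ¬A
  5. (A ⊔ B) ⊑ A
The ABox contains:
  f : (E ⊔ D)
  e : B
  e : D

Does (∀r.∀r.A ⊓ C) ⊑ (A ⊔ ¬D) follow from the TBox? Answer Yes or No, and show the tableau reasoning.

Yes

1. (∀r.∀r.A ⊓ C) ⊑ (A ⊔ ¬D)  ⇔  ((∀r.∀r.A ⊓ C) ⊓ (¬A ⊓ D)) unsat w.r.t. T
   all branches close; clash {A, ¬A} at x₀
2. Hence (∀r.∀r.A ⊓ C) ⊑ (A ⊔ ¬D): entailed.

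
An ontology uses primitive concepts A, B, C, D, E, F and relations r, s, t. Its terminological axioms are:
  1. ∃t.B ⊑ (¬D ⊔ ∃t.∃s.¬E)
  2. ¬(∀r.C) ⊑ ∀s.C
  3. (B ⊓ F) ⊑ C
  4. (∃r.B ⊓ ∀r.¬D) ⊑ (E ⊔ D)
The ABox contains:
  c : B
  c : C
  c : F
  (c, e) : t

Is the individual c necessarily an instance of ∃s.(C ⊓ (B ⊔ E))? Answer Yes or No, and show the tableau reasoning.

1. c : ∃s.(C ⊓ (B ⊔ E))?  L(c) = {B, C, F} ∪ {∀s.(¬C ⊔ (¬B ⊓ ¬E))}
   open: L(c) ⊇ {B, C, F, ∀r.C, ∀r.¬B, …} — c ∉ ∃s.(C ⊓ (B ⊔ E)) possible
2. Hence c : ∃s.(C ⊓ (B ⊔ E)): not entailed.

No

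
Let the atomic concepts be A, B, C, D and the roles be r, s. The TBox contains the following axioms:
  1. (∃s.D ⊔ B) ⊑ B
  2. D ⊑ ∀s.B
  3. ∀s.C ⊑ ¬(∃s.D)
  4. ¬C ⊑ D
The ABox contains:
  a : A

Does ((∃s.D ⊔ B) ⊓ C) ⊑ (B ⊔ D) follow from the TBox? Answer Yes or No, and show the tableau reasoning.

1. ((∃s.D ⊔ B) ⊓ C) ⊑ (B ⊔ D)  ⇔  (((∃s.D ⊔ B) ⊓ C) ⊓ (¬B ⊓ ¬D)) unsat w.r.t. T
   all branches close; clash {B, ¬B} at x₀
2. Hence ((∃s.D ⊔ B) ⊓ C) ⊑ (B ⊔ D): entailed.

Yes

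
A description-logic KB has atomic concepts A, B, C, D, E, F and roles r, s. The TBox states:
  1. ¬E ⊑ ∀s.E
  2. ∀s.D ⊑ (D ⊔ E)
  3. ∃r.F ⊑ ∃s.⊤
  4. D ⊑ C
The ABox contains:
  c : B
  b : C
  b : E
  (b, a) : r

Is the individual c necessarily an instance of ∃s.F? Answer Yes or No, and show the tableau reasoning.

No

1. c : ∃s.F?  L(c) = {B} ∪ {∀s.¬F}
   open: L(c) ⊇ {B, E, ¬D, ∀r.¬F, ∀s.¬F, …} (+ ∃-successors) — c ∉ ∃s.F possible
2. Hence c : ∃s.F: not entailed.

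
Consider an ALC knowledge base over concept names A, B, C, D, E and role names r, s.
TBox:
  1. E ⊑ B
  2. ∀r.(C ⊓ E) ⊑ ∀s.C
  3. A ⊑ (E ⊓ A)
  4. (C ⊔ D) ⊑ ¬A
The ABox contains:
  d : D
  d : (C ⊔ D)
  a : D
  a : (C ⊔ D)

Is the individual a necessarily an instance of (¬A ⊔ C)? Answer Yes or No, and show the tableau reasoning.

Yes

1. a : (¬A ⊔ C)?  L(a) = {D, (C ⊔ D)} ∪ {(A ⊓ ¬C)}
   clash {A, ¬A} at a — a ∈ (¬A ⊔ C)
2. Hence a : (¬A ⊔ C): entailed.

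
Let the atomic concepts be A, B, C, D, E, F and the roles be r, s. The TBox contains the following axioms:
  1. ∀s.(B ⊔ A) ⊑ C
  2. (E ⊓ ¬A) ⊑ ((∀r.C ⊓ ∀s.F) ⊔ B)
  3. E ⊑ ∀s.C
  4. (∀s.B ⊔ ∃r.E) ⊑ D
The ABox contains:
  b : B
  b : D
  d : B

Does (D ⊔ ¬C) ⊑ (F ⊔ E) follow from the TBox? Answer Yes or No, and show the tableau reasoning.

1. (D ⊔ ¬C) ⊑ (F ⊔ E)  ⇔  ((D ⊔ ¬C) ⊓ (¬F ⊓ ¬E)) unsat w.r.t. T
   open: L(x₀) ⊇ {D, ¬E, ¬F, ∃s.(¬B ⊓ ¬A)} (+ ∃-successors)
2. Hence (D ⊔ ¬C) ⊑ (F ⊔ E): not entailed.

No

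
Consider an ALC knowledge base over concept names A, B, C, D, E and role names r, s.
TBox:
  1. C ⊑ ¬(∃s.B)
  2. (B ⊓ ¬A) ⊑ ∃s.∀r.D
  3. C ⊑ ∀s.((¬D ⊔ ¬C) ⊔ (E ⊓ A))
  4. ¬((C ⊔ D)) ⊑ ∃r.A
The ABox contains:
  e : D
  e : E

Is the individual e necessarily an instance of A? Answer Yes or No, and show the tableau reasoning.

1. e : A?  L(e) = {D, E} ∪ {¬A}
   open: L(e) ⊇ {D, E, ¬A, ¬B, ¬C} — e ∉ A possible
2. Hence e : A: not entailed.

No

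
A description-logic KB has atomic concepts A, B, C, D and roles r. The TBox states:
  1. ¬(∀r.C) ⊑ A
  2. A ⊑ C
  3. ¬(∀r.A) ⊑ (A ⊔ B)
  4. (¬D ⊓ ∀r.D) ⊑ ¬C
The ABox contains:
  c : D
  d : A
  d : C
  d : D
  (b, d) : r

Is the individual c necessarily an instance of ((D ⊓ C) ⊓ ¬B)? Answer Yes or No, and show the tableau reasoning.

No

1. c : ((D ⊓ C) ⊓ ¬B)?  L(c) = {D} ∪ {((¬D ⊔ ¬C) ⊔ B)}
   open: L(c) ⊇ {D, ¬A, ¬C, ∀r.A, ∀r.C} — c ∉ ((D ⊓ C) ⊓ ¬B) possible
2. Hence c : ((D ⊓ C) ⊓ ¬B): not entailed.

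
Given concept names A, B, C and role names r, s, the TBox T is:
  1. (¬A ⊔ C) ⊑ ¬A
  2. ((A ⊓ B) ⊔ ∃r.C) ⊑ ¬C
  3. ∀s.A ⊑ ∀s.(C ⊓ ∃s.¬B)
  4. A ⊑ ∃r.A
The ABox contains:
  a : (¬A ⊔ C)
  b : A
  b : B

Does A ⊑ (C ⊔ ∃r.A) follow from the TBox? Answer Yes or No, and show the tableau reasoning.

Yes

1. A ⊑ (C ⊔ ∃r.A)  ⇔  (A ⊓ (¬C ⊓ ∀r.¬A)) unsat w.r.t. T
   all branches close; clash {A, ¬A} at x₀
2. Hence A ⊑ (C ⊔ ∃r.A): entailed.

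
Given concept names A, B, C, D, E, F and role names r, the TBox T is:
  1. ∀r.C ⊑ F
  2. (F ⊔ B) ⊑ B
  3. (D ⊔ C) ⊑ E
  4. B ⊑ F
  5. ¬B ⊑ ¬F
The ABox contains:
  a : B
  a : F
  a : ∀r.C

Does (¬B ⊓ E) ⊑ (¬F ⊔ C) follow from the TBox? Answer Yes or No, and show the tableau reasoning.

Yes

1. (¬B ⊓ E) ⊑ (¬F ⊔ C)  ⇔  ((¬B ⊓ E) ⊓ (F ⊓ ¬C)) unsat w.r.t. T
   all branches close; clash {F, ¬F} at x₀
2. Hence (¬B ⊓ E) ⊑ (¬F ⊔ C): entailed.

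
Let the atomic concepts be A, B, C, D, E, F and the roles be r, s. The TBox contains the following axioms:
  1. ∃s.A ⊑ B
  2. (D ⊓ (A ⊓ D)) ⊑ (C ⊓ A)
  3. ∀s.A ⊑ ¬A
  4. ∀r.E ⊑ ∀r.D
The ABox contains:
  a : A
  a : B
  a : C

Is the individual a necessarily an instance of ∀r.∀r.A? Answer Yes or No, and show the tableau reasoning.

No

1. a : ∀r.∀r.A?  L(a) = {A, B, C} ∪ {∃r.∃r.¬A}
   open: L(a) ⊇ {A, B, C, ¬D, ∃r.¬E, …} (+ ∃-successors) — a ∉ ∀r.∀r.A possible
2. Hence a : ∀r.∀r.A: not entailed.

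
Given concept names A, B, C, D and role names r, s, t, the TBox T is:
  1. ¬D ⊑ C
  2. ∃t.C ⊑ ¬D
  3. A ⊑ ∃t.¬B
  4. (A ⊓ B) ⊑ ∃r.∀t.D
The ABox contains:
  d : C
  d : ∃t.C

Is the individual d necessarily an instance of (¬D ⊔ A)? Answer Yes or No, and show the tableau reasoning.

Yes

1. d : (¬D ⊔ A)?  L(d) = {C, ∃t.C} ∪ {(D ⊓ ¬A)}
   clash {D, ¬D} at d — d ∈ (¬D ⊔ A)
2. Hence d : (¬D ⊔ A): entailed.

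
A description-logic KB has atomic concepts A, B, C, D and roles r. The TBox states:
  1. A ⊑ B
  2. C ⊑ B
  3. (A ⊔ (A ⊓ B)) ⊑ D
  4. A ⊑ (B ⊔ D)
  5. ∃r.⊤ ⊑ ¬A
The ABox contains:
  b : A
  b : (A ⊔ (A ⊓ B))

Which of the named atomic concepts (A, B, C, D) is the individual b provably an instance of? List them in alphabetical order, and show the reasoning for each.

1. b : A?  L(b) = {A, (A ⊔ (A ⊓ B))} ∪ {¬A}
   clash {A, ¬A} at b — b ∈ A
2. b : B?  L(b) = {A, (A ⊔ (A ⊓ B))} ∪ {¬B}
   clash {B, ¬B} at b — b ∈ B
3. b : C?  L(b) = {A, (A ⊔ (A ⊓ B))} ∪ {¬C}
   apply at b: A⊑B; (A ⊔ (A ⊓ B))⊑D; A⊑(B ⊔ D)
   open: L(b) ⊇ {A, B, D, ¬C, ∀r.⊥} — b ∉ C possible
4. b : D?  L(b) = {A, (A ⊔ (A ⊓ B))} ∪ {¬D}
   clash {D, ¬D} at b — b ∈ D
5. Entailed for b: {A, B, D}

{A, B, D}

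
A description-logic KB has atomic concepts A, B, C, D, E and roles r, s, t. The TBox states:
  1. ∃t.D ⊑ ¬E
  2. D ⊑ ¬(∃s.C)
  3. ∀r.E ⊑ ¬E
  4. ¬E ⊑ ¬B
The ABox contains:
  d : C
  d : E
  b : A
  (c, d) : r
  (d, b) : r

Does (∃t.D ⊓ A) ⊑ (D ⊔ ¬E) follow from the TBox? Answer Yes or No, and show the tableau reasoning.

1. (∃t.D ⊓ A) ⊑ (D ⊔ ¬E)  ⇔  ((∃t.D ⊓ A) ⊓ (¬D ⊓ E)) unsat w.r.t. T
   all branches close; clash {E, ¬E} at x₀
2. Hence (∃t.D ⊓ A) ⊑ (D ⊔ ¬E): entailed.

Yes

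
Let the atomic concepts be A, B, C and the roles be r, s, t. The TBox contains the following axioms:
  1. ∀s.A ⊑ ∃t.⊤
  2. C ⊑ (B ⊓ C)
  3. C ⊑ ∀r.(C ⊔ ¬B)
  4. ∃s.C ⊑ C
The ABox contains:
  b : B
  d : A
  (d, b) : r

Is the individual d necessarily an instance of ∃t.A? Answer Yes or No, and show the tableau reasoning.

1. d : ∃t.A?  L(d) = {A} ∪ {∀t.¬A}
   open: L(d) ⊇ {A, ¬C, ∀s.¬C, ∀t.¬A, ∃s.¬A} (+ ∃-successors) — d ∉ ∃t.A possible
2. Hence d : ∃t.A: not entailed.

No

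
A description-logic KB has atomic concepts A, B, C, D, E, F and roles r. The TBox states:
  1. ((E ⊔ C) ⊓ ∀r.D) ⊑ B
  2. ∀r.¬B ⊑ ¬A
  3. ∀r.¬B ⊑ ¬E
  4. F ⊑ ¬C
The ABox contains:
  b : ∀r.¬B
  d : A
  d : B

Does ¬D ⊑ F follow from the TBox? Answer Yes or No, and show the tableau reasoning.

No

1. ¬D ⊑ F  ⇔  (¬D ⊓ ¬F) unsat w.r.t. T
   open: L(x₀) ⊇ {¬C, ¬D, ¬E, ¬F, ∃r.B} (+ ∃-successors)
2. Hence ¬D ⊑ F: not entailed.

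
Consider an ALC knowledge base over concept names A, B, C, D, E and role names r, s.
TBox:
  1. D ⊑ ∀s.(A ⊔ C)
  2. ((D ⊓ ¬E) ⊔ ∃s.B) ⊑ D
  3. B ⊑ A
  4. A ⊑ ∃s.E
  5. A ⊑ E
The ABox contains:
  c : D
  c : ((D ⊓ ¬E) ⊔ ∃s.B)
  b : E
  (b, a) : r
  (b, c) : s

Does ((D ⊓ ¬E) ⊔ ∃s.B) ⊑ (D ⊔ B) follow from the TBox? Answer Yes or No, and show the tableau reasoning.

1. ((D ⊓ ¬E) ⊔ ∃s.B) ⊑ (D ⊔ B)  ⇔  (((D ⊓ ¬E) ⊔ ∃s.B) ⊓ (¬D ⊓ ¬B)) unsat w.r.t. T
   all branches close; clash {D, ¬D} at x₀
2. Hence ((D ⊓ ¬E) ⊔ ∃s.B) ⊑ (D ⊔ B): entailed.

Yes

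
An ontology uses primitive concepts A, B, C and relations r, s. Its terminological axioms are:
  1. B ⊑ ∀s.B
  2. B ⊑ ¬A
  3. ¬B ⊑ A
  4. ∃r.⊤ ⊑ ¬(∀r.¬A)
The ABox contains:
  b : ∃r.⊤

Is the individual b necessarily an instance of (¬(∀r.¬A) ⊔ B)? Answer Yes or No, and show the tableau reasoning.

1. b : (¬(∀r.¬A) ⊔ B)?  L(b) = {∃r.⊤} ∪ {(∀r.¬A ⊓ ¬B)}
   clash {A, ¬A} at an ∃-successor — b ∈ (¬(∀r.¬A) ⊔ B)
2. Hence b : (¬(∀r.¬A) ⊔ B): entailed.

Yes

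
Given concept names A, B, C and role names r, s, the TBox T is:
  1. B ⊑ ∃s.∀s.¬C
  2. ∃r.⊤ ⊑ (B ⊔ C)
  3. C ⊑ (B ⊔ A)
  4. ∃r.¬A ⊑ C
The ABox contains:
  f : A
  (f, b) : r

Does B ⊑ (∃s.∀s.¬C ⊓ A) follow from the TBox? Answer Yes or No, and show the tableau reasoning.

No

1. B ⊑ (∃s.∀s.¬C ⊓ A)  ⇔  (B ⊓ (∀s.∃s.C ⊔ ¬A)) unsat w.r.t. T
   apply at x₀: B⊑∃s.∀s.¬C
   open: L(x₀) ⊇ {B, ¬A, ¬C, ∀r.A, ∀r.⊥, …} (+ ∃-successors)
2. Hence B ⊑ (∃s.∀s.¬C ⊓ A): not entailed.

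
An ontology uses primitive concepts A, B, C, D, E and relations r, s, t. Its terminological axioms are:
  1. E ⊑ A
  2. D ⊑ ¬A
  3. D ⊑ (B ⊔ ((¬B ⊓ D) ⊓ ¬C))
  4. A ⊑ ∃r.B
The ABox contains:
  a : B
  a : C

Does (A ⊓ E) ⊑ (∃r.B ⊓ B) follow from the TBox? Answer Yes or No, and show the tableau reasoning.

1. (A ⊓ E) ⊑ (∃r.B ⊓ B)  ⇔  ((A ⊓ E) ⊓ (∀r.¬B ⊔ ¬B)) unsat w.r.t. T
   apply at x₀: A⊑∃r.B
   open: L(x₀) ⊇ {A, E, ¬B, ¬D, ∃r.B} (+ ∃-successors)
2. Hence (A ⊓ E) ⊑ (∃r.B ⊓ B): not entailed.

No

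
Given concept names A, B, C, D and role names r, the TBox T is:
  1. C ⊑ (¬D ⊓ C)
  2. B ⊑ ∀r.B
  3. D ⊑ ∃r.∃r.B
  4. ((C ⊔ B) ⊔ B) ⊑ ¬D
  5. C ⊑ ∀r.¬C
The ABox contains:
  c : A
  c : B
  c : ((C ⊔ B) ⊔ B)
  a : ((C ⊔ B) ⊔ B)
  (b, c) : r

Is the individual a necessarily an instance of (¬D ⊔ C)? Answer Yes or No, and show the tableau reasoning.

Yes

1. a : (¬D ⊔ C)?  L(a) = {((C ⊔ B) ⊔ B)} ∪ {(D ⊓ ¬C)}
   clash {D, ¬D} at a — a ∈ (¬D ⊔ C)
2. Hence a : (¬D ⊔ C): entailed.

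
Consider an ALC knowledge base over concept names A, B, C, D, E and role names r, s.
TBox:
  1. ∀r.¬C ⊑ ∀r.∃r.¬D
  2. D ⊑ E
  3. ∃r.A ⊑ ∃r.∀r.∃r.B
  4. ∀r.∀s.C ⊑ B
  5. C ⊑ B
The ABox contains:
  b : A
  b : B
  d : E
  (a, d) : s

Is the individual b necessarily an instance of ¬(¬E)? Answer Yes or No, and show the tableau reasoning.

1. b : ¬(¬E)?  L(b) = {A, B} ∪ {¬E}
   open: L(b) ⊇ {A, B, ¬D, ¬E, ∀r.¬A, …} (+ ∃-successors) — b ∉ ¬(¬E) possible
2. Hence b : ¬(¬E): not entailed.

No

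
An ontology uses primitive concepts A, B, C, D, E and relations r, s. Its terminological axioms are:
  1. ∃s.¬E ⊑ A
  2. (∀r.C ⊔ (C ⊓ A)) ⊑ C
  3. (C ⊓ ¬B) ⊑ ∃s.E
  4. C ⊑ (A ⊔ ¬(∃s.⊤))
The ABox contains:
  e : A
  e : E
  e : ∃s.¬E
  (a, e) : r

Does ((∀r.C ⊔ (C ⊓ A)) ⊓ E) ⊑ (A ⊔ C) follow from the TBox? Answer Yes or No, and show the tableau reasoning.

1. ((∀r.C ⊔ (C ⊓ A)) ⊓ E) ⊑ (A ⊔ C)  ⇔  (((∀r.C ⊔ (C ⊓ A)) ⊓ E) ⊓ (¬A ⊓ ¬C)) unsat w.r.t. T
   all branches close; clash {A, ¬A} at x₀
2. Hence ((∀r.C ⊔ (C ⊓ A)) ⊓ E) ⊑ (A ⊔ C): entailed.

Yes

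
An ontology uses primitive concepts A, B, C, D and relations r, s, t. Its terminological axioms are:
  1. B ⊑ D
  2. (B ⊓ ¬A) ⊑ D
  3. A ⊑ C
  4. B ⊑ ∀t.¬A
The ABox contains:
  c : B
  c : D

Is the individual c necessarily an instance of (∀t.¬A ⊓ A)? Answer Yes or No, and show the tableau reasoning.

No

1. c : (∀t.¬A ⊓ A)?  L(c) = {B, D} ∪ {(∃t.A ⊔ ¬A)}
   apply at c: B⊑∀t.¬A
   open: L(c) ⊇ {B, D, ¬A, ∀t.¬A} — c ∉ (∀t.¬A ⊓ A) possible
2. Hence c : (∀t.¬A ⊓ A): not entailed.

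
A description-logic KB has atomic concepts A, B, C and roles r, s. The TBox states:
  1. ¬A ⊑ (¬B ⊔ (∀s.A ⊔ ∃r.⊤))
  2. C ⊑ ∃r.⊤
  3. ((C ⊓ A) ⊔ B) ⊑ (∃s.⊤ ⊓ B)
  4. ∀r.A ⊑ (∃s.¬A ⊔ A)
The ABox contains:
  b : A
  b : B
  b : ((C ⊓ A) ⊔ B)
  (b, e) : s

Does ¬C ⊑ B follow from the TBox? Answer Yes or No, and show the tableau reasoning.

1. ¬C ⊑ B  ⇔  (¬C ⊓ ¬B) unsat w.r.t. T
   open: L(x₀) ⊇ {A, ¬B, ¬C, ∃r.¬A} (+ ∃-successors)
2. Hence ¬C ⊑ B: not entailed.

No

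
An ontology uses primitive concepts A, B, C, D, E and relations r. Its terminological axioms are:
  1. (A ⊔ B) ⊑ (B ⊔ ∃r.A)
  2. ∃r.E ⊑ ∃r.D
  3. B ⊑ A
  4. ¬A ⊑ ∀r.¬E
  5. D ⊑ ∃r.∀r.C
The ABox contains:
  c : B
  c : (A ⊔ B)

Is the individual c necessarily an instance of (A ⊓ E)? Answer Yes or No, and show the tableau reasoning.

1. c : (A ⊓ E)?  L(c) = {B, (A ⊔ B)} ∪ {(¬A ⊔ ¬E)}
   apply at c: (A ⊔ B)⊑(B ⊔ ∃r.A); B⊑A
   open: L(c) ⊇ {A, B, ¬D, ¬E, ∀r.¬E} — c ∉ (A ⊓ E) possible
2. Hence c : (A ⊓ E): not entailed.

No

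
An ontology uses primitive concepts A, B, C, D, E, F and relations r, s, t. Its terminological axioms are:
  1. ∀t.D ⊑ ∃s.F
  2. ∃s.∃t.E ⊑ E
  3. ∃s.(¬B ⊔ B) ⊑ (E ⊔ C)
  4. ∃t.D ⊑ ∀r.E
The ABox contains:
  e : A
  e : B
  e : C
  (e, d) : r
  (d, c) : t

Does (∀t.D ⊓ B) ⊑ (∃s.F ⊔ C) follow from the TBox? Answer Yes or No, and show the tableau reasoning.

1. (∀t.D ⊓ B) ⊑ (∃s.F ⊔ C)  ⇔  ((∀t.D ⊓ B) ⊓ (∀s.¬F ⊓ ¬C)) unsat w.r.t. T
   all branches close; clash {C, ¬C} at x₀
2. Hence (∀t.D ⊓ B) ⊑ (∃s.F ⊔ C): entailed.

Yes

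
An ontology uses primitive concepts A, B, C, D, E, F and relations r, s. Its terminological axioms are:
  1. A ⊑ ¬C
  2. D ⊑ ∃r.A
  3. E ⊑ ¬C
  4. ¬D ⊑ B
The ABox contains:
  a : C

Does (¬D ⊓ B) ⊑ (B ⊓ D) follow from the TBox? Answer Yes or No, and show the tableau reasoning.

1. (¬D ⊓ B) ⊑ (B ⊓ D)  ⇔  ((¬D ⊓ B) ⊓ (¬B ⊔ ¬D)) unsat w.r.t. T
   open: L(x₀) ⊇ {B, ¬A, ¬D, ¬E}
2. Hence (¬D ⊓ B) ⊑ (B ⊓ D): not entailed.

No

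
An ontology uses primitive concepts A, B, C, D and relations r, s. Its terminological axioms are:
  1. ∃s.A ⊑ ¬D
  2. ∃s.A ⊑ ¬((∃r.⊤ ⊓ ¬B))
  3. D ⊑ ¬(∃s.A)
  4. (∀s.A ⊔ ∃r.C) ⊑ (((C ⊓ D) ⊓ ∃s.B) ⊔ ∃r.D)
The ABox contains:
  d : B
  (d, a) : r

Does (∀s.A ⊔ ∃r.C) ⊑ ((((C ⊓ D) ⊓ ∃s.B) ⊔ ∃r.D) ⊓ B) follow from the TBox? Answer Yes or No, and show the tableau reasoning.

1. (∀s.A ⊔ ∃r.C) ⊑ ((((C ⊓ D) ⊓ ∃s.B) ⊔ ∃r.D) ⊓ B)  ⇔  ((∀s.A ⊔ ∃r.C) ⊓ ((((¬C ⊔ ¬D) ⊔ ∀s.¬B) ⊓ ∀r.¬D) ⊔ ¬B)) unsat w.r.t. T
   apply at x₀: (∀s.A ⊔ ∃r.C)⊑(((C ⊓ D) ⊓ ∃s.B) ⊔ ∃r.D)
   open: L(x₀) ⊇ {¬B, ¬D, ∀s.A, ∀s.¬A, ∃r.D} (+ ∃-successors)
2. Hence (∀s.A ⊔ ∃r.C) ⊑ ((((C ⊓ D) ⊓ ∃s.B) ⊔ ∃r.D) ⊓ B): not entailed.

No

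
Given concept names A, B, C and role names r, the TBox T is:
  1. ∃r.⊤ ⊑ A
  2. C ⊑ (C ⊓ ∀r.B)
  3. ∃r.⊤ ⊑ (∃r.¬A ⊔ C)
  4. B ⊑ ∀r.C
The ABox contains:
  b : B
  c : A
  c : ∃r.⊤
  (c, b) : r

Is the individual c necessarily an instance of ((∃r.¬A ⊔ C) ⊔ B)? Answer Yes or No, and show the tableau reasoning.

Yes

1. c : ((∃r.¬A ⊔ C) ⊔ B)?  L(c) = {A, ∃r.⊤} ∪ {((∀r.A ⊓ ¬C) ⊓ ¬B)}
   clash {C, ¬C} at c — c ∈ ((∃r.¬A ⊔ C) ⊔ B)
2. Hence c : ((∃r.¬A ⊔ C) ⊔ B): entailed.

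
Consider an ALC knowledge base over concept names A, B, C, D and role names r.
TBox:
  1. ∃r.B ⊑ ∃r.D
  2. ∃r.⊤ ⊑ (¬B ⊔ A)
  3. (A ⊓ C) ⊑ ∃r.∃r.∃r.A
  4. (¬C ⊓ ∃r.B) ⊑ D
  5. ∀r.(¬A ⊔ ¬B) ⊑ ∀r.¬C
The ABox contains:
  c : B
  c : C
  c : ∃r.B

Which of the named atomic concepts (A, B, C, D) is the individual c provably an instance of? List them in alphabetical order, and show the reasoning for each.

{A, B, C}

1. c : A?  L(c) = {B, C, ∃r.B} ∪ {¬A}
   clash {A, ¬A} at c — c ∈ A
2. c : B?  L(c) = {B, C, ∃r.B} ∪ {¬B}
   clash {B, ¬B} at c — c ∈ B
3. c : C?  L(c) = {B, C, ∃r.B} ∪ {¬C}
   clash {C, ¬C} at c — c ∈ C
4. c : D?  L(c) = {B, C, ∃r.B} ∪ {¬D}
   apply at c: ∃r.B⊑∃r.D
   open: L(c) ⊇ {A, B, C, ¬D, ∃r.(A ⊓ B), …} (+ ∃-successors) — c ∉ D possible
5. Entailed for c: {A, B, C}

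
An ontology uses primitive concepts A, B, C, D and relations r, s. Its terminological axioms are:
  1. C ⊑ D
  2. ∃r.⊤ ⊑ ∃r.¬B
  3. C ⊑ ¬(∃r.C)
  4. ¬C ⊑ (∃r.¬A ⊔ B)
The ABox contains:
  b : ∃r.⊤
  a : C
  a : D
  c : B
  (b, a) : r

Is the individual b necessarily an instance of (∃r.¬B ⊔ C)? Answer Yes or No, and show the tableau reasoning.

1. b : (∃r.¬B ⊔ C)?  L(b) = {∃r.⊤} ∪ {(∀r.B ⊓ ¬C)}
   clash {B, ¬B} at an ∃-successor — b ∈ (∃r.¬B ⊔ C)
2. Hence b : (∃r.¬B ⊔ C): entailed.

Yes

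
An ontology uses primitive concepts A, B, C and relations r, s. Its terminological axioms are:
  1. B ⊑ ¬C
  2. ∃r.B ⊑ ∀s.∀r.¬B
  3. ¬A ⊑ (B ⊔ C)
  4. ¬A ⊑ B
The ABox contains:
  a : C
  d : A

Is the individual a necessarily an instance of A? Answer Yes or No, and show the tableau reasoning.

1. a : A?  L(a) = {C} ∪ {¬A}
   clash {C, ¬C} at a — a ∈ A
2. Hence a : A: entailed.

Yes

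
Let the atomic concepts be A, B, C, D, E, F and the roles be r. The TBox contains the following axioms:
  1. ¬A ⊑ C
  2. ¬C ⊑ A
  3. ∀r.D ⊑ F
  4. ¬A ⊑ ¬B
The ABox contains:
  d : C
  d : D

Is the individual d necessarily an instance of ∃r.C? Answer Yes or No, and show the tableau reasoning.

1. d : ∃r.C?  L(d) = {C, D} ∪ {∀r.¬C}
   open: L(d) ⊇ {A, C, D, ∀r.¬C, ∃r.¬D} (+ ∃-successors) — d ∉ ∃r.C possible
2. Hence d : ∃r.C: not entailed.

No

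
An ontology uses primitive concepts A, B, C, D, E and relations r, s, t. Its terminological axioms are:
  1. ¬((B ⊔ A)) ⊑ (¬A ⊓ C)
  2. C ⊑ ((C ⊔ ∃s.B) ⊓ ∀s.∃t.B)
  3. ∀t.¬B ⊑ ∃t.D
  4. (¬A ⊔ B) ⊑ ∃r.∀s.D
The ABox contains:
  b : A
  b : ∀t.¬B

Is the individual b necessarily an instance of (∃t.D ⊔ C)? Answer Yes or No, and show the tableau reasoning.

Yes

1. b : (∃t.D ⊔ C)?  L(b) = {A, ∀t.¬B} ∪ {(∀t.¬D ⊓ ¬C)}
   clash {A, ¬A} at b — b ∈ (∃t.D ⊔ C)
2. Hence b : (∃t.D ⊔ C): entailed.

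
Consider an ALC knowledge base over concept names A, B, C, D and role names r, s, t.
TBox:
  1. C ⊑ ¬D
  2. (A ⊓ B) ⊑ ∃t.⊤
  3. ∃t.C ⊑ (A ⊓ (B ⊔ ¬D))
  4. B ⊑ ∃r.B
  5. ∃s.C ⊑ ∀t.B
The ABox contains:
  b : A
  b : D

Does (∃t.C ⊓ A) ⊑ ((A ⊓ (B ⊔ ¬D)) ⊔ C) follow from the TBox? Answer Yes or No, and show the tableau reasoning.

Yes

1. (∃t.C ⊓ A) ⊑ ((A ⊓ (B ⊔ ¬D)) ⊔ C)  ⇔  ((∃t.C ⊓ A) ⊓ ((¬A ⊔ (¬B ⊓ D)) ⊓ ¬C)) unsat w.r.t. T
   all branches close; clash {D, ¬D} at x₀
2. Hence (∃t.C ⊓ A) ⊑ ((A ⊓ (B ⊔ ¬D)) ⊔ C): entailed.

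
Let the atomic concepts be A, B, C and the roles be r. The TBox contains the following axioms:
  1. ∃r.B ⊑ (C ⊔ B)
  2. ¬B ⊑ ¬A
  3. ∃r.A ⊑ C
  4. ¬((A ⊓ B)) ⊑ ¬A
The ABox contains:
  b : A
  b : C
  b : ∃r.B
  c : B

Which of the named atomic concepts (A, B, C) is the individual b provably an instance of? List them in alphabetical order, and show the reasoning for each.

{A, B, C}

1. b : A?  L(b) = {A, C, ∃r.B} ∪ {¬A}
   clash {A, ¬A} at b — b ∈ A
2. b : B?  L(b) = {A, C, ∃r.B} ∪ {¬B}
   clash {A, ¬A} at b — b ∈ B
3. b : C?  L(b) = {A, C, ∃r.B} ∪ {¬C}
   clash {C, ¬C} at b — b ∈ C
4. Entailed for b: {A, B, C}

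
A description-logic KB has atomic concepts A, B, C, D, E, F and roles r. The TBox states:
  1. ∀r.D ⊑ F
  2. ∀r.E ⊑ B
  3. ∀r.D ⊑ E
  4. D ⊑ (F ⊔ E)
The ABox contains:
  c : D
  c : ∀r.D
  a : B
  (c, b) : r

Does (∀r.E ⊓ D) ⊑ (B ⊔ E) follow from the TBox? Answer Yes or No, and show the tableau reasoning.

1. (∀r.E ⊓ D) ⊑ (B ⊔ E)  ⇔  ((∀r.E ⊓ D) ⊓ (¬B ⊓ ¬E)) unsat w.r.t. T
   all branches close; clash {E, ¬E} at x₀
2. Hence (∀r.E ⊓ D) ⊑ (B ⊔ E): entailed.

Yes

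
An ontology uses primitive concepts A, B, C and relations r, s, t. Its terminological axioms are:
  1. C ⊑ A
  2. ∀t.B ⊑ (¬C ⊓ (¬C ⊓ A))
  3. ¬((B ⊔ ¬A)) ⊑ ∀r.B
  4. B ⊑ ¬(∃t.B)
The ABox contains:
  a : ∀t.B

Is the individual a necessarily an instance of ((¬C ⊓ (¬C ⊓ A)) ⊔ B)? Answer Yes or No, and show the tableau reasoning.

Yes

1. a : ((¬C ⊓ (¬C ⊓ A)) ⊔ B)?  L(a) = {∀t.B} ∪ {((C ⊔ (C ⊔ ¬A)) ⊓ ¬B)}
   clash {A, ¬A} at a — a ∈ ((¬C ⊓ (¬C ⊓ A)) ⊔ B)
2. Hence a : ((¬C ⊓ (¬C ⊓ A)) ⊔ B): entailed.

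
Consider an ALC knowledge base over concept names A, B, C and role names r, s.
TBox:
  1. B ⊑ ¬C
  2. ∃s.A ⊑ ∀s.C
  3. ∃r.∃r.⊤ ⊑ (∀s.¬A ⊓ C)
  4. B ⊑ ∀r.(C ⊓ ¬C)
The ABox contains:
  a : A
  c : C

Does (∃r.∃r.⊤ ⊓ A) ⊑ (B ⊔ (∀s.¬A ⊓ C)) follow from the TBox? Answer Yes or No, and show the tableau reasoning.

1. (∃r.∃r.⊤ ⊓ A) ⊑ (B ⊔ (∀s.¬A ⊓ C))  ⇔  ((∃r.∃r.⊤ ⊓ A) ⊓ (¬B ⊓ (∃s.A ⊔ ¬C))) unsat w.r.t. T
   all branches close; clash {C, ¬C} at x₀
2. Hence (∃r.∃r.⊤ ⊓ A) ⊑ (B ⊔ (∀s.¬A ⊓ C)): entailed.

Yes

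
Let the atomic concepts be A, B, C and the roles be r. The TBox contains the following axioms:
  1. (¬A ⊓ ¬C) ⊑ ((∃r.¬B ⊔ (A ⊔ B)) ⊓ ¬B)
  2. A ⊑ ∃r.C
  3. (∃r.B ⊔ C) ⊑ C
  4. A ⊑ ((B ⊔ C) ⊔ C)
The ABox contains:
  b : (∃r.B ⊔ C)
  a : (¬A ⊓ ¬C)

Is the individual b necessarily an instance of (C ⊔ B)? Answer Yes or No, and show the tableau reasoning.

Yes

1. b : (C ⊔ B)?  L(b) = {(∃r.B ⊔ C)} ∪ {(¬C ⊓ ¬B)}
   clash {C, ¬C} at b — b ∈ (C ⊔ B)
2. Hence b : (C ⊔ B): entailed.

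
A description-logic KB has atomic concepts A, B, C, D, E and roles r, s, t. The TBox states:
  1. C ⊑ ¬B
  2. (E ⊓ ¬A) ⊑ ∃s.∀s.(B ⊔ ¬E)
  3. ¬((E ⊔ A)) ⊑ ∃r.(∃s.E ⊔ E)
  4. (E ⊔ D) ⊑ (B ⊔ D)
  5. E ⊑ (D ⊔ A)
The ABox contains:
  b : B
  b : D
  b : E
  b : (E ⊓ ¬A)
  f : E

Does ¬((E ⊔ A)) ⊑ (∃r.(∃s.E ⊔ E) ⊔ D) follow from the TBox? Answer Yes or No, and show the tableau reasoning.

1. ¬((E ⊔ A)) ⊑ (∃r.(∃s.E ⊔ E) ⊔ D)  ⇔  ((¬E ⊓ ¬A) ⊓ (∀r.(∀s.¬E ⊓ ¬E) ⊓ ¬D)) unsat w.r.t. T
   all branches close; clash {D, ¬D} at x₀
2. Hence ¬((E ⊔ A)) ⊑ (∃r.(∃s.E ⊔ E) ⊔ D): entailed.

Yes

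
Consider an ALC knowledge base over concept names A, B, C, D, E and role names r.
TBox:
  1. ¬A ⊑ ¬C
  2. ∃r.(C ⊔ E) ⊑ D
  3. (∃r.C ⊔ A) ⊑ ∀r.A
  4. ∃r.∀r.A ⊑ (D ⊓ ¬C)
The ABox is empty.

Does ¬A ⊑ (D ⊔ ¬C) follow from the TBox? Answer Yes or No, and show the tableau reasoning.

1. ¬A ⊑ (D ⊔ ¬C)  ⇔  (¬A ⊓ (¬D ⊓ C)) unsat w.r.t. T
   all branches close; clash {C, ¬C} at x₀
2. Hence ¬A ⊑ (D ⊔ ¬C): entailed.

Yes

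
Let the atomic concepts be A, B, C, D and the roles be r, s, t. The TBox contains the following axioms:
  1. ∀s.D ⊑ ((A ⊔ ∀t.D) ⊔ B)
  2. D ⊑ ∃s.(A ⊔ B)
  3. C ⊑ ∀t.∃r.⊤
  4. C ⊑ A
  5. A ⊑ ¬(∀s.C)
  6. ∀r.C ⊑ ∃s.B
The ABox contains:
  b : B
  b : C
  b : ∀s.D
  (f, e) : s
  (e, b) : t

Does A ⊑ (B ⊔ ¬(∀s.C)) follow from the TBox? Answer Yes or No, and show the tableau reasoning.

Yes

1. A ⊑ (B ⊔ ¬(∀s.C))  ⇔  (A ⊓ (¬B ⊓ ∀s.C)) unsat w.r.t. T
   all branches close; clash {B, ¬B} at x₀
2. Hence A ⊑ (B ⊔ ¬(∀s.C)): entailed.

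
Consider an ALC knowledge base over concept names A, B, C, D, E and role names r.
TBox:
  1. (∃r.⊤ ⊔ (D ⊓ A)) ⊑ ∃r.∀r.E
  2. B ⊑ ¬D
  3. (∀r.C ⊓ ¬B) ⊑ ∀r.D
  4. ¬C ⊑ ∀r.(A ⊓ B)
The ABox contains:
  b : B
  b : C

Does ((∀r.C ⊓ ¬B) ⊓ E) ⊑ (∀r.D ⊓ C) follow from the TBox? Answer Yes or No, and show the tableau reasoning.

No

1. ((∀r.C ⊓ ¬B) ⊓ E) ⊑ (∀r.D ⊓ C)  ⇔  (((∀r.C ⊓ ¬B) ⊓ E) ⊓ (∃r.¬D ⊔ ¬C)) unsat w.r.t. T
   apply at x₀: (∀r.C ⊓ ¬B)⊑∀r.D
   open: L(x₀) ⊇ {E, ¬B, ¬C, ¬D, ∀r.(A ⊓ B), …}
2. Hence ((∀r.C ⊓ ¬B) ⊓ E) ⊑ (∀r.D ⊓ C): not entailed.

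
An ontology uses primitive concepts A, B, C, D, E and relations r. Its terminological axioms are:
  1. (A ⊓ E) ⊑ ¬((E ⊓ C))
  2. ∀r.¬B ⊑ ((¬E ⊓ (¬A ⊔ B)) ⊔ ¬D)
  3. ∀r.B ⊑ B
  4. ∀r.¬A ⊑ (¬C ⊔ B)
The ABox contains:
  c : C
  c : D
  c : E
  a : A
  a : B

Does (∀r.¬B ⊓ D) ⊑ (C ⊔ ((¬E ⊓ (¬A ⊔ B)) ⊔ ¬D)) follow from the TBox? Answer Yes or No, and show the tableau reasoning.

1. (∀r.¬B ⊓ D) ⊑ (C ⊔ ((¬E ⊓ (¬A ⊔ B)) ⊔ ¬D))  ⇔  ((∀r.¬B ⊓ D) ⊓ (¬C ⊓ ((E ⊔ (A ⊓ ¬B)) ⊓ D))) unsat w.r.t. T
   all branches close; clash {B, ¬B} at x₀
2. Hence (∀r.¬B ⊓ D) ⊑ (C ⊔ ((¬E ⊓ (¬A ⊔ B)) ⊔ ¬D)): entailed.

Yes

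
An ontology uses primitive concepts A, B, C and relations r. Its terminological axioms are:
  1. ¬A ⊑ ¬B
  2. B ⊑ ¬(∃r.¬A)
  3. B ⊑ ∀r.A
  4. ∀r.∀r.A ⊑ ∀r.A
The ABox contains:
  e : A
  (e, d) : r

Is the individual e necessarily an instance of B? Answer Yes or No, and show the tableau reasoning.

1. e : B?  L(e) = {A} ∪ {¬B}
   open: L(e) ⊇ {A, ¬B, ∃r.∃r.¬A} (+ ∃-successors) — e ∉ B possible
2. Hence e : B: not entailed.

No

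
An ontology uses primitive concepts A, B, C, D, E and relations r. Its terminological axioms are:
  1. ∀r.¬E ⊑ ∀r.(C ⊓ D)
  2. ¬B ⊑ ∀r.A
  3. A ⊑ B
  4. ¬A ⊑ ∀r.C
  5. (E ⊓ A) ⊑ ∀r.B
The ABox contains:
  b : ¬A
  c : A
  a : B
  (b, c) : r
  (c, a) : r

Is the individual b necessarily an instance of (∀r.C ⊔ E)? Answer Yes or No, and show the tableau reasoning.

Yes

1. b : (∀r.C ⊔ E)?  L(b) = {¬A} ∪ {(∃r.¬C ⊓ ¬E)}
   clash {C, ¬C} at an ∃-successor — b ∈ (∀r.C ⊔ E)
2. Hence b : (∀r.C ⊔ E): entailed.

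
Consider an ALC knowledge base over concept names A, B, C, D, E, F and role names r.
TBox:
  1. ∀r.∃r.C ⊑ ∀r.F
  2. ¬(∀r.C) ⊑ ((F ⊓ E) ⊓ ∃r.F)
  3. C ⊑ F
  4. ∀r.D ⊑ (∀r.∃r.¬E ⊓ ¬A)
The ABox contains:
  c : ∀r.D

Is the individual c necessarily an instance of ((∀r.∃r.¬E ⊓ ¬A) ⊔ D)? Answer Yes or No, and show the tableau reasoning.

Yes

1. c : ((∀r.∃r.¬E ⊓ ¬A) ⊔ D)?  L(c) = {∀r.D} ∪ {((∃r.∀r.E ⊔ A) ⊓ ¬D)}
   clash {A, ¬A} at c — c ∈ ((∀r.∃r.¬E ⊓ ¬A) ⊔ D)
2. Hence c : ((∀r.∃r.¬E ⊓ ¬A) ⊔ D): entailed.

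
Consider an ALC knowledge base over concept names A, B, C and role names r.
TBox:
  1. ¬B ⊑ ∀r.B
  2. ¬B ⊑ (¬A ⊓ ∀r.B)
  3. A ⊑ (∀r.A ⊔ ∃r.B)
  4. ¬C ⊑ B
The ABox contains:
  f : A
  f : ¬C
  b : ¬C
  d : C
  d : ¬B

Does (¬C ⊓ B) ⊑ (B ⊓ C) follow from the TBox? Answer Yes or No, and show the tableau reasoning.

No

1. (¬C ⊓ B) ⊑ (B ⊓ C)  ⇔  ((¬C ⊓ B) ⊓ (¬B ⊔ ¬C)) unsat w.r.t. T
   open: L(x₀) ⊇ {B, ¬A, ¬C}
2. Hence (¬C ⊓ B) ⊑ (B ⊓ C): not entailed.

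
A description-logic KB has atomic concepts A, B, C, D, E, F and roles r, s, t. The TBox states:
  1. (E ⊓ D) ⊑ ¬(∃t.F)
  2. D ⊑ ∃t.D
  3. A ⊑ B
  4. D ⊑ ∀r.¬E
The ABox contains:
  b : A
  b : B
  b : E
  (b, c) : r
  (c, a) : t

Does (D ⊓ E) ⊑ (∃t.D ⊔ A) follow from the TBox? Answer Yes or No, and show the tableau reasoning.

1. (D ⊓ E) ⊑ (∃t.D ⊔ A)  ⇔  ((D ⊓ E) ⊓ (∀t.¬D ⊓ ¬A)) unsat w.r.t. T
   all branches close; clash {D, ¬D} at an ∃-successor
2. Hence (D ⊓ E) ⊑ (∃t.D ⊔ A): entailed.

Yes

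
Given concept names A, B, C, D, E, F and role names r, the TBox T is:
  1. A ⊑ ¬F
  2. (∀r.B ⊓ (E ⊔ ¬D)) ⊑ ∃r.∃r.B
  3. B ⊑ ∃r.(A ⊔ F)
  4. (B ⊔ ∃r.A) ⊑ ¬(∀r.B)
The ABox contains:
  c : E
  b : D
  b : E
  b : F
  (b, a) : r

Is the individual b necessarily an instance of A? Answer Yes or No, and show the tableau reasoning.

No

1. b : A?  L(b) = {D, E, F} ∪ {¬A}
   open: L(b) ⊇ {D, E, F, ¬A, ¬B, …} (+ ∃-successors) — b ∉ A possible
2. Hence b : A: not entailed.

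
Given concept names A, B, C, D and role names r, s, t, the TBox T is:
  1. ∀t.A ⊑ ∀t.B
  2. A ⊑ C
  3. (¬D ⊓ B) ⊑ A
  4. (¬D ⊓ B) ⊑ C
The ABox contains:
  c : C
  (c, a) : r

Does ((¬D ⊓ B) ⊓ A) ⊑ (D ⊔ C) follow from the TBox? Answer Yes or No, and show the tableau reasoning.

Yes

1. ((¬D ⊓ B) ⊓ A) ⊑ (D ⊔ C)  ⇔  (((¬D ⊓ B) ⊓ A) ⊓ (¬D ⊓ ¬C)) unsat w.r.t. T
   all branches close; clash {C, ¬C} at x₀
2. Hence ((¬D ⊓ B) ⊓ A) ⊑ (D ⊔ C): entailed.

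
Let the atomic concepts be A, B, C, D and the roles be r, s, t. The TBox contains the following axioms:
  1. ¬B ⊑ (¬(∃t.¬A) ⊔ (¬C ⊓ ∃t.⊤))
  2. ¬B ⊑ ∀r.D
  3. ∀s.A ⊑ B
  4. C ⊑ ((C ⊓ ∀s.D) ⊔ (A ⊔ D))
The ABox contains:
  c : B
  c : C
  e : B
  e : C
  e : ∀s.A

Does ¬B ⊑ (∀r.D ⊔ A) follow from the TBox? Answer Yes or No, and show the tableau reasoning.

Yes

1. ¬B ⊑ (∀r.D ⊔ A)  ⇔  (¬B ⊓ (∃r.¬D ⊓ ¬A)) unsat w.r.t. T
   all branches close; clash {B, ¬B} at x₀
2. Hence ¬B ⊑ (∀r.D ⊔ A): entailed.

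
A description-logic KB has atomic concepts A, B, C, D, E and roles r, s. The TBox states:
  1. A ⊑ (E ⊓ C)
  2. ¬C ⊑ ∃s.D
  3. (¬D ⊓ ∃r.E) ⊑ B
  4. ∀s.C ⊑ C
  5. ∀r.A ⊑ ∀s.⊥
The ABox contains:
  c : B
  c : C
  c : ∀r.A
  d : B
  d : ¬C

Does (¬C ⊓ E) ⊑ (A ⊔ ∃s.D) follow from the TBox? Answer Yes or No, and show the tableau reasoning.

Yes

1. (¬C ⊓ E) ⊑ (A ⊔ ∃s.D)  ⇔  ((¬C ⊓ E) ⊓ (¬A ⊓ ∀s.¬D)) unsat w.r.t. T
   all branches close; clash {C, ¬C} at x₀
2. Hence (¬C ⊓ E) ⊑ (A ⊔ ∃s.D): entailed.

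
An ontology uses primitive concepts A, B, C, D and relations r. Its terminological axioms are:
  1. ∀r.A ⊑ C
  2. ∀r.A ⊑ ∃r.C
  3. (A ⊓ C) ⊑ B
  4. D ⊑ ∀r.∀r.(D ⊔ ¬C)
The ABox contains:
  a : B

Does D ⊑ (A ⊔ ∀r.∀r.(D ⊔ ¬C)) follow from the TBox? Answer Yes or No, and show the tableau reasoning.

1. D ⊑ (A ⊔ ∀r.∀r.(D ⊔ ¬C))  ⇔  (D ⊓ (¬A ⊓ ∃r.∃r.(¬D ⊓ C))) unsat w.r.t. T
   all branches close; clash {C, ¬C} at an ∃-successor
2. Hence D ⊑ (A ⊔ ∀r.∀r.(D ⊔ ¬C)): entailed.

Yes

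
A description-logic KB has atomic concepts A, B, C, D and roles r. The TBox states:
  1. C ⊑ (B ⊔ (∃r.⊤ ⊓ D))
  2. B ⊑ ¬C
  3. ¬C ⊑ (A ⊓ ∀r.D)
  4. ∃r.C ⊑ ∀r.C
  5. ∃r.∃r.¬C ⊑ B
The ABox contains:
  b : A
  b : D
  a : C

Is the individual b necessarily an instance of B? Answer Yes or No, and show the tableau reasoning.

1. b : B?  L(b) = {A, D} ∪ {¬B}
   open: L(b) ⊇ {A, C, D, ¬B, ∀r.¬C, …} (+ ∃-successors) — b ∉ B possible
2. Hence b : B: not entailed.

No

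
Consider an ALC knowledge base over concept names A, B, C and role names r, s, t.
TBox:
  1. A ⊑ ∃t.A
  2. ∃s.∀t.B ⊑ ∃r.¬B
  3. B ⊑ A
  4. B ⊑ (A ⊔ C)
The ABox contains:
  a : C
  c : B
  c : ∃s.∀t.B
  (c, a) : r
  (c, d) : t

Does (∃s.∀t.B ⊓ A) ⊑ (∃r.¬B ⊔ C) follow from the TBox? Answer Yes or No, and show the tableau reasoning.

Yes

1. (∃s.∀t.B ⊓ A) ⊑ (∃r.¬B ⊔ C)  ⇔  ((∃s.∀t.B ⊓ A) ⊓ (∀r.B ⊓ ¬C)) unsat w.r.t. T
   all branches close; clash {B, ¬B} at an ∃-successor
2. Hence (∃s.∀t.B ⊓ A) ⊑ (∃r.¬B ⊔ C): entailed.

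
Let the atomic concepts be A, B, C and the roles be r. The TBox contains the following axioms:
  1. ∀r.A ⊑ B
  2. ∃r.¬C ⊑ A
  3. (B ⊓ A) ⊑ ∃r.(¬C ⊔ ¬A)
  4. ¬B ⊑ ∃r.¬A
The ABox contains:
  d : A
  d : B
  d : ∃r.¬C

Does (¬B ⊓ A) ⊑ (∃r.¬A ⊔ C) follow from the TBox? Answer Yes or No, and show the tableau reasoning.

1. (¬B ⊓ A) ⊑ (∃r.¬A ⊔ C)  ⇔  ((¬B ⊓ A) ⊓ (∀r.A ⊓ ¬C)) unsat w.r.t. T
   all branches close; clash {A, ¬A} at an ∃-successor
2. Hence (¬B ⊓ A) ⊑ (∃r.¬A ⊔ C): entailed.

Yes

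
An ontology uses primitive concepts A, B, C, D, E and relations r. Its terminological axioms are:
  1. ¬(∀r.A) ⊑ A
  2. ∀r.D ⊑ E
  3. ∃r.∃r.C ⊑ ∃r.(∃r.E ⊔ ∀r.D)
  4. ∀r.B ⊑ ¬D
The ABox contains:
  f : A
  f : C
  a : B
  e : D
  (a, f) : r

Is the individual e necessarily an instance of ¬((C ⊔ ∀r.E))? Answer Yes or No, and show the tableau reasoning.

1. e : ¬((C ⊔ ∀r.E))?  L(e) = {D} ∪ {(C ⊔ ∀r.E)}
   open: L(e) ⊇ {C, D, ∀r.A, ∀r.∀r.¬C, ∃r.¬B, …} (+ ∃-successors) — e ∉ ¬((C ⊔ ∀r.E)) possible
2. Hence e : ¬((C ⊔ ∀r.E)): not entailed.

No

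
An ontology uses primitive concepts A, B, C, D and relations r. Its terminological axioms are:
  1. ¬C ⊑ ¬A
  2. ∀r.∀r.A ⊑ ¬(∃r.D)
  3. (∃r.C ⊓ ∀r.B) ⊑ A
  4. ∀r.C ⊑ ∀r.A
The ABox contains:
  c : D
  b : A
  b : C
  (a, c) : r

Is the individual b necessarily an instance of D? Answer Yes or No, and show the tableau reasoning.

1. b : D?  L(b) = {A, C} ∪ {¬D}
   open: L(b) ⊇ {A, C, ¬D, ∃r.¬C, ∃r.∃r.¬A} (+ ∃-successors) — b ∉ D possible
2. Hence b : D: not entailed.

No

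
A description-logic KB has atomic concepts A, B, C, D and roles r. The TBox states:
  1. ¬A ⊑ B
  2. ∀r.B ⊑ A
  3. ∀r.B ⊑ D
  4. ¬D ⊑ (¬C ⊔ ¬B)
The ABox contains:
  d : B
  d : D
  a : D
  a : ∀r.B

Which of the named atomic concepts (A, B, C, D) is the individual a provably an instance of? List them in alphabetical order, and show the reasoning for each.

{A, D}

1. a : A?  L(a) = {D, ∀r.B} ∪ {¬A}
   clash {A, ¬A} at a — a ∈ A
2. a : B?  L(a) = {D, ∀r.B} ∪ {¬B}
   apply at a: ∀r.B⊑A
   open: L(a) ⊇ {A, D, ¬B, ∀r.B} — a ∉ B possible
3. a : C?  L(a) = {D, ∀r.B} ∪ {¬C}
   apply at a: ∀r.B⊑A
   open: L(a) ⊇ {A, D, ¬C, ∀r.B} — a ∉ C possible
4. a : D?  L(a) = {D, ∀r.B} ∪ {¬D}
   clash {D, ¬D} at a — a ∈ D
5. Entailed for a: {A, D}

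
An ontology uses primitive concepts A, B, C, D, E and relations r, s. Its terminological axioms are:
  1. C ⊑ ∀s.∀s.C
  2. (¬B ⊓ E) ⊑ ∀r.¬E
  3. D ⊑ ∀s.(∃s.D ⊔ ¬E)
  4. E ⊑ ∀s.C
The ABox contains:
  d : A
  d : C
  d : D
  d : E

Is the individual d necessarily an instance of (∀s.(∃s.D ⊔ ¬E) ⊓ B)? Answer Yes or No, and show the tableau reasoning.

No

1. d : (∀s.(∃s.D ⊔ ¬E) ⊓ B)?  L(d) = {A, C, D, E} ∪ {(∃s.(∀s.¬D ⊓ E) ⊔ ¬B)}
   apply at d: C⊑∀s.∀s.C; D⊑∀s.(∃s.D ⊔ ¬E); E⊑∀s.C
   open: L(d) ⊇ {A, C, D, E, ¬B, …} — d ∉ (∀s.(∃s.D ⊔ ¬E) ⊓ B) possible
2. Hence d : (∀s.(∃s.D ⊔ ¬E) ⊓ B): not entailed.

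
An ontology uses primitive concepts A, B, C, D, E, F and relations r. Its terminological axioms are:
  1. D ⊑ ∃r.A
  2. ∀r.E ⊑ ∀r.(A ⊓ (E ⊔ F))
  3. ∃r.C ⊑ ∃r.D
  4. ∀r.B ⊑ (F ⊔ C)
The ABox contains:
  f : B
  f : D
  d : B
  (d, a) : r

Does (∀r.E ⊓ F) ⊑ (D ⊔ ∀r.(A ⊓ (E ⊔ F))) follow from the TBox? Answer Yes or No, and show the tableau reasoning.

1. (∀r.E ⊓ F) ⊑ (D ⊔ ∀r.(A ⊓ (E ⊔ F)))  ⇔  ((∀r.E ⊓ F) ⊓ (¬D ⊓ ∃r.(¬A ⊔ (¬E ⊓ ¬F)))) unsat w.r.t. T
   all branches close; clash {E, ¬E} at an ∃-successor
2. Hence (∀r.E ⊓ F) ⊑ (D ⊔ ∀r.(A ⊓ (E ⊔ F))): entailed.

Yes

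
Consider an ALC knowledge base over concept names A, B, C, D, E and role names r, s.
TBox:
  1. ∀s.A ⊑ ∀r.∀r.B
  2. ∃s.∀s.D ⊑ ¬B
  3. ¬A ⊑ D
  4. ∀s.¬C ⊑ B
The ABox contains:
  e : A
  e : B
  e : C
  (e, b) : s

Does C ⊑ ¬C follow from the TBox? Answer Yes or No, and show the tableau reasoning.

No

1. C ⊑ ¬C  ⇔  (C ⊓ C) unsat w.r.t. T
   open: L(x₀) ⊇ {A, C, ∀s.∃s.¬D, ∃s.C, ∃s.¬A} (+ ∃-successors)
2. Hence C ⊑ ¬C: not entailed.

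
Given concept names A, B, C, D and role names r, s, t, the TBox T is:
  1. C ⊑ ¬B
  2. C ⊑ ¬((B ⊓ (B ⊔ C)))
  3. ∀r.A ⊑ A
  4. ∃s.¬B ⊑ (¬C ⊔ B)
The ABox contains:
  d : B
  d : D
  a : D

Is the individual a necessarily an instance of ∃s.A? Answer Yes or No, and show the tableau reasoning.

No

1. a : ∃s.A?  L(a) = {D} ∪ {∀s.¬A}
   open: L(a) ⊇ {D, ¬C, ∀s.B, ∀s.¬A, ∃r.¬A} (+ ∃-successors) — a ∉ ∃s.A possible
2. Hence a : ∃s.A: not entailed.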